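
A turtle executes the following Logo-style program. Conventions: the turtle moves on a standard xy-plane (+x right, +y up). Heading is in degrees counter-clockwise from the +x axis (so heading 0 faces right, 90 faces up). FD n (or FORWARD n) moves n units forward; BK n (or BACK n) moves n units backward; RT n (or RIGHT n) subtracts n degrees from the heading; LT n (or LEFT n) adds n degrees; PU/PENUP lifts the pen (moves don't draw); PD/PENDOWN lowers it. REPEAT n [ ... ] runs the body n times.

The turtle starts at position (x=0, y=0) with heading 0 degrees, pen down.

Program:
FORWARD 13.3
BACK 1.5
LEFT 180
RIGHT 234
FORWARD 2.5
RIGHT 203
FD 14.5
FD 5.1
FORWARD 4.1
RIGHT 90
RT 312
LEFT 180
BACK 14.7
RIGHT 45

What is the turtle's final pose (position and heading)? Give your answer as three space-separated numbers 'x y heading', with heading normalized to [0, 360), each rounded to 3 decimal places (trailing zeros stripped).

Executing turtle program step by step:
Start: pos=(0,0), heading=0, pen down
FD 13.3: (0,0) -> (13.3,0) [heading=0, draw]
BK 1.5: (13.3,0) -> (11.8,0) [heading=0, draw]
LT 180: heading 0 -> 180
RT 234: heading 180 -> 306
FD 2.5: (11.8,0) -> (13.269,-2.023) [heading=306, draw]
RT 203: heading 306 -> 103
FD 14.5: (13.269,-2.023) -> (10.008,12.106) [heading=103, draw]
FD 5.1: (10.008,12.106) -> (8.86,17.075) [heading=103, draw]
FD 4.1: (8.86,17.075) -> (7.938,21.07) [heading=103, draw]
RT 90: heading 103 -> 13
RT 312: heading 13 -> 61
LT 180: heading 61 -> 241
BK 14.7: (7.938,21.07) -> (15.065,33.927) [heading=241, draw]
RT 45: heading 241 -> 196
Final: pos=(15.065,33.927), heading=196, 7 segment(s) drawn

Answer: 15.065 33.927 196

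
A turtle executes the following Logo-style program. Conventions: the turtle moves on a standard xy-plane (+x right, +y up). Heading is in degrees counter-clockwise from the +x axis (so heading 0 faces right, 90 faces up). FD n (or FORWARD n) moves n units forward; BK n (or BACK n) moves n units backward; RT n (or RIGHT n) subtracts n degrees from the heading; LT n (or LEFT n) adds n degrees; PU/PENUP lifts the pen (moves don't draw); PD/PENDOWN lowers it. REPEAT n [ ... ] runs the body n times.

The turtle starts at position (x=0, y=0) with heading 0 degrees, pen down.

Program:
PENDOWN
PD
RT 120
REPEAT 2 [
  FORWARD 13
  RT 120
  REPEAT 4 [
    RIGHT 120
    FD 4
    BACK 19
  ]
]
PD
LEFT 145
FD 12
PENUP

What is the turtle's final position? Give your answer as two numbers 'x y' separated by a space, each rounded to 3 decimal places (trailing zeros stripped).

Answer: -2.046 -36.203

Derivation:
Executing turtle program step by step:
Start: pos=(0,0), heading=0, pen down
PD: pen down
PD: pen down
RT 120: heading 0 -> 240
REPEAT 2 [
  -- iteration 1/2 --
  FD 13: (0,0) -> (-6.5,-11.258) [heading=240, draw]
  RT 120: heading 240 -> 120
  REPEAT 4 [
    -- iteration 1/4 --
    RT 120: heading 120 -> 0
    FD 4: (-6.5,-11.258) -> (-2.5,-11.258) [heading=0, draw]
    BK 19: (-2.5,-11.258) -> (-21.5,-11.258) [heading=0, draw]
    -- iteration 2/4 --
    RT 120: heading 0 -> 240
    FD 4: (-21.5,-11.258) -> (-23.5,-14.722) [heading=240, draw]
    BK 19: (-23.5,-14.722) -> (-14,1.732) [heading=240, draw]
    -- iteration 3/4 --
    RT 120: heading 240 -> 120
    FD 4: (-14,1.732) -> (-16,5.196) [heading=120, draw]
    BK 19: (-16,5.196) -> (-6.5,-11.258) [heading=120, draw]
    -- iteration 4/4 --
    RT 120: heading 120 -> 0
    FD 4: (-6.5,-11.258) -> (-2.5,-11.258) [heading=0, draw]
    BK 19: (-2.5,-11.258) -> (-21.5,-11.258) [heading=0, draw]
  ]
  -- iteration 2/2 --
  FD 13: (-21.5,-11.258) -> (-8.5,-11.258) [heading=0, draw]
  RT 120: heading 0 -> 240
  REPEAT 4 [
    -- iteration 1/4 --
    RT 120: heading 240 -> 120
    FD 4: (-8.5,-11.258) -> (-10.5,-7.794) [heading=120, draw]
    BK 19: (-10.5,-7.794) -> (-1,-24.249) [heading=120, draw]
    -- iteration 2/4 --
    RT 120: heading 120 -> 0
    FD 4: (-1,-24.249) -> (3,-24.249) [heading=0, draw]
    BK 19: (3,-24.249) -> (-16,-24.249) [heading=0, draw]
    -- iteration 3/4 --
    RT 120: heading 0 -> 240
    FD 4: (-16,-24.249) -> (-18,-27.713) [heading=240, draw]
    BK 19: (-18,-27.713) -> (-8.5,-11.258) [heading=240, draw]
    -- iteration 4/4 --
    RT 120: heading 240 -> 120
    FD 4: (-8.5,-11.258) -> (-10.5,-7.794) [heading=120, draw]
    BK 19: (-10.5,-7.794) -> (-1,-24.249) [heading=120, draw]
  ]
]
PD: pen down
LT 145: heading 120 -> 265
FD 12: (-1,-24.249) -> (-2.046,-36.203) [heading=265, draw]
PU: pen up
Final: pos=(-2.046,-36.203), heading=265, 19 segment(s) drawn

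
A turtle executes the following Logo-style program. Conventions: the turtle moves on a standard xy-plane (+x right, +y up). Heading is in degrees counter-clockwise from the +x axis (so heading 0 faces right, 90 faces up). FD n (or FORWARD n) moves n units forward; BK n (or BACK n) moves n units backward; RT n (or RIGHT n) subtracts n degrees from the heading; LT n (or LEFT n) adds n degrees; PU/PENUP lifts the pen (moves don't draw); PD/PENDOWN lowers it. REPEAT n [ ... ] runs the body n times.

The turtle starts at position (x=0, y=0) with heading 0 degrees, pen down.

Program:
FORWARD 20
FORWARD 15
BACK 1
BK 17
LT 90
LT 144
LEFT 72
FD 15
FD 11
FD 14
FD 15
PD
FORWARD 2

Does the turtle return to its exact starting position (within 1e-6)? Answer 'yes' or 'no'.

Answer: no

Derivation:
Executing turtle program step by step:
Start: pos=(0,0), heading=0, pen down
FD 20: (0,0) -> (20,0) [heading=0, draw]
FD 15: (20,0) -> (35,0) [heading=0, draw]
BK 1: (35,0) -> (34,0) [heading=0, draw]
BK 17: (34,0) -> (17,0) [heading=0, draw]
LT 90: heading 0 -> 90
LT 144: heading 90 -> 234
LT 72: heading 234 -> 306
FD 15: (17,0) -> (25.817,-12.135) [heading=306, draw]
FD 11: (25.817,-12.135) -> (32.282,-21.034) [heading=306, draw]
FD 14: (32.282,-21.034) -> (40.511,-32.361) [heading=306, draw]
FD 15: (40.511,-32.361) -> (49.328,-44.496) [heading=306, draw]
PD: pen down
FD 2: (49.328,-44.496) -> (50.504,-46.114) [heading=306, draw]
Final: pos=(50.504,-46.114), heading=306, 9 segment(s) drawn

Start position: (0, 0)
Final position: (50.504, -46.114)
Distance = 68.39; >= 1e-6 -> NOT closed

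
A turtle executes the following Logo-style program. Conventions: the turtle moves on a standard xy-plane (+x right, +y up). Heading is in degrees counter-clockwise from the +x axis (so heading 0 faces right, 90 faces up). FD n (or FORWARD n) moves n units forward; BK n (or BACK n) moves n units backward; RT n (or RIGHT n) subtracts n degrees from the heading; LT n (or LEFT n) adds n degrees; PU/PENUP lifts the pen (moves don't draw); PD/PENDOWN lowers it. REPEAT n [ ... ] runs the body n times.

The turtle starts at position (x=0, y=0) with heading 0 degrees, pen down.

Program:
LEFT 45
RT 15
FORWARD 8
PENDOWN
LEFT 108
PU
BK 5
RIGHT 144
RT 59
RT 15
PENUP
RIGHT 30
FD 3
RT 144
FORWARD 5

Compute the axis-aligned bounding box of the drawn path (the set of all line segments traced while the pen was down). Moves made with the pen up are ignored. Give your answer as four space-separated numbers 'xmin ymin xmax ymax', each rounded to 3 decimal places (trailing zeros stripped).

Executing turtle program step by step:
Start: pos=(0,0), heading=0, pen down
LT 45: heading 0 -> 45
RT 15: heading 45 -> 30
FD 8: (0,0) -> (6.928,4) [heading=30, draw]
PD: pen down
LT 108: heading 30 -> 138
PU: pen up
BK 5: (6.928,4) -> (10.644,0.654) [heading=138, move]
RT 144: heading 138 -> 354
RT 59: heading 354 -> 295
RT 15: heading 295 -> 280
PU: pen up
RT 30: heading 280 -> 250
FD 3: (10.644,0.654) -> (9.618,-2.165) [heading=250, move]
RT 144: heading 250 -> 106
FD 5: (9.618,-2.165) -> (8.24,2.642) [heading=106, move]
Final: pos=(8.24,2.642), heading=106, 1 segment(s) drawn

Segment endpoints: x in {0, 6.928}, y in {0, 4}
xmin=0, ymin=0, xmax=6.928, ymax=4

Answer: 0 0 6.928 4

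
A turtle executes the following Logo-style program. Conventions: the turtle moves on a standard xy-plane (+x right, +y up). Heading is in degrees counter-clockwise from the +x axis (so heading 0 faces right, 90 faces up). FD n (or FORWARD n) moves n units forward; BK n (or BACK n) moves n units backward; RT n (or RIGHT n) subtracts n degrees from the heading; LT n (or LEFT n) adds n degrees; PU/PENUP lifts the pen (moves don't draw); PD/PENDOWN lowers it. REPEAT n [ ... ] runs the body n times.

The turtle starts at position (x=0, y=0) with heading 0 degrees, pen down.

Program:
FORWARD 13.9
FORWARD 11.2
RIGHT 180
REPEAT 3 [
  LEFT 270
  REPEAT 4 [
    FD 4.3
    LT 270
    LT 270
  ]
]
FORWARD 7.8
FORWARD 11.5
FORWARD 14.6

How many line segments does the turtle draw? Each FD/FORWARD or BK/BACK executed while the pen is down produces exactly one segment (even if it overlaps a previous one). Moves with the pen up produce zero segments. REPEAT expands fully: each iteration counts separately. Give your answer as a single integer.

Executing turtle program step by step:
Start: pos=(0,0), heading=0, pen down
FD 13.9: (0,0) -> (13.9,0) [heading=0, draw]
FD 11.2: (13.9,0) -> (25.1,0) [heading=0, draw]
RT 180: heading 0 -> 180
REPEAT 3 [
  -- iteration 1/3 --
  LT 270: heading 180 -> 90
  REPEAT 4 [
    -- iteration 1/4 --
    FD 4.3: (25.1,0) -> (25.1,4.3) [heading=90, draw]
    LT 270: heading 90 -> 0
    LT 270: heading 0 -> 270
    -- iteration 2/4 --
    FD 4.3: (25.1,4.3) -> (25.1,0) [heading=270, draw]
    LT 270: heading 270 -> 180
    LT 270: heading 180 -> 90
    -- iteration 3/4 --
    FD 4.3: (25.1,0) -> (25.1,4.3) [heading=90, draw]
    LT 270: heading 90 -> 0
    LT 270: heading 0 -> 270
    -- iteration 4/4 --
    FD 4.3: (25.1,4.3) -> (25.1,0) [heading=270, draw]
    LT 270: heading 270 -> 180
    LT 270: heading 180 -> 90
  ]
  -- iteration 2/3 --
  LT 270: heading 90 -> 0
  REPEAT 4 [
    -- iteration 1/4 --
    FD 4.3: (25.1,0) -> (29.4,0) [heading=0, draw]
    LT 270: heading 0 -> 270
    LT 270: heading 270 -> 180
    -- iteration 2/4 --
    FD 4.3: (29.4,0) -> (25.1,0) [heading=180, draw]
    LT 270: heading 180 -> 90
    LT 270: heading 90 -> 0
    -- iteration 3/4 --
    FD 4.3: (25.1,0) -> (29.4,0) [heading=0, draw]
    LT 270: heading 0 -> 270
    LT 270: heading 270 -> 180
    -- iteration 4/4 --
    FD 4.3: (29.4,0) -> (25.1,0) [heading=180, draw]
    LT 270: heading 180 -> 90
    LT 270: heading 90 -> 0
  ]
  -- iteration 3/3 --
  LT 270: heading 0 -> 270
  REPEAT 4 [
    -- iteration 1/4 --
    FD 4.3: (25.1,0) -> (25.1,-4.3) [heading=270, draw]
    LT 270: heading 270 -> 180
    LT 270: heading 180 -> 90
    -- iteration 2/4 --
    FD 4.3: (25.1,-4.3) -> (25.1,0) [heading=90, draw]
    LT 270: heading 90 -> 0
    LT 270: heading 0 -> 270
    -- iteration 3/4 --
    FD 4.3: (25.1,0) -> (25.1,-4.3) [heading=270, draw]
    LT 270: heading 270 -> 180
    LT 270: heading 180 -> 90
    -- iteration 4/4 --
    FD 4.3: (25.1,-4.3) -> (25.1,0) [heading=90, draw]
    LT 270: heading 90 -> 0
    LT 270: heading 0 -> 270
  ]
]
FD 7.8: (25.1,0) -> (25.1,-7.8) [heading=270, draw]
FD 11.5: (25.1,-7.8) -> (25.1,-19.3) [heading=270, draw]
FD 14.6: (25.1,-19.3) -> (25.1,-33.9) [heading=270, draw]
Final: pos=(25.1,-33.9), heading=270, 17 segment(s) drawn
Segments drawn: 17

Answer: 17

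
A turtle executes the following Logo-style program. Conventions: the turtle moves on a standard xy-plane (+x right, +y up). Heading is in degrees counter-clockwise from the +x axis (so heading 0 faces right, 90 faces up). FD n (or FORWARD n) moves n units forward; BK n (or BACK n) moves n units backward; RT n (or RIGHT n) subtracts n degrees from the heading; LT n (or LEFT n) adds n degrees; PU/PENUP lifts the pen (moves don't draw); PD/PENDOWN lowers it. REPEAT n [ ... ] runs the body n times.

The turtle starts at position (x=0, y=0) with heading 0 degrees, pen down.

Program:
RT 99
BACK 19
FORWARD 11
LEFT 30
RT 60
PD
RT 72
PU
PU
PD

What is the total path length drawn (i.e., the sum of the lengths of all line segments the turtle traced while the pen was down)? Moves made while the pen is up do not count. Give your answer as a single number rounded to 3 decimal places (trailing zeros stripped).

Executing turtle program step by step:
Start: pos=(0,0), heading=0, pen down
RT 99: heading 0 -> 261
BK 19: (0,0) -> (2.972,18.766) [heading=261, draw]
FD 11: (2.972,18.766) -> (1.251,7.902) [heading=261, draw]
LT 30: heading 261 -> 291
RT 60: heading 291 -> 231
PD: pen down
RT 72: heading 231 -> 159
PU: pen up
PU: pen up
PD: pen down
Final: pos=(1.251,7.902), heading=159, 2 segment(s) drawn

Segment lengths:
  seg 1: (0,0) -> (2.972,18.766), length = 19
  seg 2: (2.972,18.766) -> (1.251,7.902), length = 11
Total = 30

Answer: 30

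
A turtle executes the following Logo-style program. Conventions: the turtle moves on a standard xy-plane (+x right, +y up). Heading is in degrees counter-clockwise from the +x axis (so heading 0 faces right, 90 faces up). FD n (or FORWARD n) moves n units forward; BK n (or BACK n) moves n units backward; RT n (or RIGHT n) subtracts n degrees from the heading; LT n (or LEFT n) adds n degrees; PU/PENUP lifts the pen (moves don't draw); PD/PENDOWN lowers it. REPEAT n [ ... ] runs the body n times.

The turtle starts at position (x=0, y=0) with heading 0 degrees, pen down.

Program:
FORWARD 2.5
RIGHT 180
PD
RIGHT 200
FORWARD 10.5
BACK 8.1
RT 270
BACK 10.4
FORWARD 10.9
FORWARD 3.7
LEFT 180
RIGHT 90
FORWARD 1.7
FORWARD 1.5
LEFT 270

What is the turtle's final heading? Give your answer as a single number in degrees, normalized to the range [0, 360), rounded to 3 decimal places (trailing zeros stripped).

Executing turtle program step by step:
Start: pos=(0,0), heading=0, pen down
FD 2.5: (0,0) -> (2.5,0) [heading=0, draw]
RT 180: heading 0 -> 180
PD: pen down
RT 200: heading 180 -> 340
FD 10.5: (2.5,0) -> (12.367,-3.591) [heading=340, draw]
BK 8.1: (12.367,-3.591) -> (4.755,-0.821) [heading=340, draw]
RT 270: heading 340 -> 70
BK 10.4: (4.755,-0.821) -> (1.198,-10.594) [heading=70, draw]
FD 10.9: (1.198,-10.594) -> (4.926,-0.351) [heading=70, draw]
FD 3.7: (4.926,-0.351) -> (6.192,3.126) [heading=70, draw]
LT 180: heading 70 -> 250
RT 90: heading 250 -> 160
FD 1.7: (6.192,3.126) -> (4.594,3.707) [heading=160, draw]
FD 1.5: (4.594,3.707) -> (3.185,4.22) [heading=160, draw]
LT 270: heading 160 -> 70
Final: pos=(3.185,4.22), heading=70, 8 segment(s) drawn

Answer: 70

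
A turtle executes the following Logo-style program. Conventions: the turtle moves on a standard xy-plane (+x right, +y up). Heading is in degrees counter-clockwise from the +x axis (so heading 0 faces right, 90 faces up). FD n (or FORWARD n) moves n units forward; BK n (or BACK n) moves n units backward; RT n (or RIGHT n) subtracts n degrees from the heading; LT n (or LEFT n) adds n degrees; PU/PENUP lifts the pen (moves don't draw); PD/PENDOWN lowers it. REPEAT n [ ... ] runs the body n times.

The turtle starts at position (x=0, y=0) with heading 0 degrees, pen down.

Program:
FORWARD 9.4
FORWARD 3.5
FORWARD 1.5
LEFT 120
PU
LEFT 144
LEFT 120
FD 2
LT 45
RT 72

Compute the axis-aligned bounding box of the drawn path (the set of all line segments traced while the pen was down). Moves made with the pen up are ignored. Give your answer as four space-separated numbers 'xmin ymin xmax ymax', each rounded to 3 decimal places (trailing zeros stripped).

Executing turtle program step by step:
Start: pos=(0,0), heading=0, pen down
FD 9.4: (0,0) -> (9.4,0) [heading=0, draw]
FD 3.5: (9.4,0) -> (12.9,0) [heading=0, draw]
FD 1.5: (12.9,0) -> (14.4,0) [heading=0, draw]
LT 120: heading 0 -> 120
PU: pen up
LT 144: heading 120 -> 264
LT 120: heading 264 -> 24
FD 2: (14.4,0) -> (16.227,0.813) [heading=24, move]
LT 45: heading 24 -> 69
RT 72: heading 69 -> 357
Final: pos=(16.227,0.813), heading=357, 3 segment(s) drawn

Segment endpoints: x in {0, 9.4, 12.9, 14.4}, y in {0}
xmin=0, ymin=0, xmax=14.4, ymax=0

Answer: 0 0 14.4 0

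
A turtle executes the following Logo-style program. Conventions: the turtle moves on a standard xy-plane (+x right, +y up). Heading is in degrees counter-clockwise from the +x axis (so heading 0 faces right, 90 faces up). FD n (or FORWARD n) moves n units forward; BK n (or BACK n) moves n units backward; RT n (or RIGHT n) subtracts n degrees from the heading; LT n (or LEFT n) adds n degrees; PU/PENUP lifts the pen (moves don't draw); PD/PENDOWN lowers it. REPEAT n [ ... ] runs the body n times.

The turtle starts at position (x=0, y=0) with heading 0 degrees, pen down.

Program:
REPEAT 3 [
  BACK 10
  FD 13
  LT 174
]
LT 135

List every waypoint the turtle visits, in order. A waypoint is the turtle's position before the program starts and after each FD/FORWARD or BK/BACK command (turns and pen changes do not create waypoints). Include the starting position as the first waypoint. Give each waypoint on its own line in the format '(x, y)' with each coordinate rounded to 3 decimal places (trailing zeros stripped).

Executing turtle program step by step:
Start: pos=(0,0), heading=0, pen down
REPEAT 3 [
  -- iteration 1/3 --
  BK 10: (0,0) -> (-10,0) [heading=0, draw]
  FD 13: (-10,0) -> (3,0) [heading=0, draw]
  LT 174: heading 0 -> 174
  -- iteration 2/3 --
  BK 10: (3,0) -> (12.945,-1.045) [heading=174, draw]
  FD 13: (12.945,-1.045) -> (0.016,0.314) [heading=174, draw]
  LT 174: heading 174 -> 348
  -- iteration 3/3 --
  BK 10: (0.016,0.314) -> (-9.765,2.393) [heading=348, draw]
  FD 13: (-9.765,2.393) -> (2.951,-0.31) [heading=348, draw]
  LT 174: heading 348 -> 162
]
LT 135: heading 162 -> 297
Final: pos=(2.951,-0.31), heading=297, 6 segment(s) drawn
Waypoints (7 total):
(0, 0)
(-10, 0)
(3, 0)
(12.945, -1.045)
(0.016, 0.314)
(-9.765, 2.393)
(2.951, -0.31)

Answer: (0, 0)
(-10, 0)
(3, 0)
(12.945, -1.045)
(0.016, 0.314)
(-9.765, 2.393)
(2.951, -0.31)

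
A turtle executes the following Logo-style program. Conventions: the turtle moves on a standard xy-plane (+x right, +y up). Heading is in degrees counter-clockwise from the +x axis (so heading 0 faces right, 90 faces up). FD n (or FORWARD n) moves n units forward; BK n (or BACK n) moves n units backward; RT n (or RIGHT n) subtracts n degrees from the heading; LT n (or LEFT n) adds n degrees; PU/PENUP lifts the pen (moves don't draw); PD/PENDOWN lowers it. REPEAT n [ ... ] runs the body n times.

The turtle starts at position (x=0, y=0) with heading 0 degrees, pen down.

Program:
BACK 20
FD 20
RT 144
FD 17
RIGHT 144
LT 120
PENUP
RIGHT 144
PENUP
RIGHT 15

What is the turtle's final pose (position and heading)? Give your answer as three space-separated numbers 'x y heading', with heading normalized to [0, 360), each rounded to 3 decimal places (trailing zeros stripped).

Answer: -13.753 -9.992 33

Derivation:
Executing turtle program step by step:
Start: pos=(0,0), heading=0, pen down
BK 20: (0,0) -> (-20,0) [heading=0, draw]
FD 20: (-20,0) -> (0,0) [heading=0, draw]
RT 144: heading 0 -> 216
FD 17: (0,0) -> (-13.753,-9.992) [heading=216, draw]
RT 144: heading 216 -> 72
LT 120: heading 72 -> 192
PU: pen up
RT 144: heading 192 -> 48
PU: pen up
RT 15: heading 48 -> 33
Final: pos=(-13.753,-9.992), heading=33, 3 segment(s) drawn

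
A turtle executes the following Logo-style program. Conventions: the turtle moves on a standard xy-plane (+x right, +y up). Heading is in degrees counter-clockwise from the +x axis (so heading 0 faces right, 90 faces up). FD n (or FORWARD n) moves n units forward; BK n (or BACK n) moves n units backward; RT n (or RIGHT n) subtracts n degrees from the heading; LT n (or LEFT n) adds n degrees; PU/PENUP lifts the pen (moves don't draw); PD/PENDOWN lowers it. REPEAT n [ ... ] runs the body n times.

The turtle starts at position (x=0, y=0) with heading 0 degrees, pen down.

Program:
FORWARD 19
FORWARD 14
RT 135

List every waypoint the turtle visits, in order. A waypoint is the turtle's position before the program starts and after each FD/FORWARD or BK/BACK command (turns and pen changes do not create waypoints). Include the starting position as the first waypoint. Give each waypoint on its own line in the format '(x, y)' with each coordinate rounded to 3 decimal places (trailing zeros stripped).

Answer: (0, 0)
(19, 0)
(33, 0)

Derivation:
Executing turtle program step by step:
Start: pos=(0,0), heading=0, pen down
FD 19: (0,0) -> (19,0) [heading=0, draw]
FD 14: (19,0) -> (33,0) [heading=0, draw]
RT 135: heading 0 -> 225
Final: pos=(33,0), heading=225, 2 segment(s) drawn
Waypoints (3 total):
(0, 0)
(19, 0)
(33, 0)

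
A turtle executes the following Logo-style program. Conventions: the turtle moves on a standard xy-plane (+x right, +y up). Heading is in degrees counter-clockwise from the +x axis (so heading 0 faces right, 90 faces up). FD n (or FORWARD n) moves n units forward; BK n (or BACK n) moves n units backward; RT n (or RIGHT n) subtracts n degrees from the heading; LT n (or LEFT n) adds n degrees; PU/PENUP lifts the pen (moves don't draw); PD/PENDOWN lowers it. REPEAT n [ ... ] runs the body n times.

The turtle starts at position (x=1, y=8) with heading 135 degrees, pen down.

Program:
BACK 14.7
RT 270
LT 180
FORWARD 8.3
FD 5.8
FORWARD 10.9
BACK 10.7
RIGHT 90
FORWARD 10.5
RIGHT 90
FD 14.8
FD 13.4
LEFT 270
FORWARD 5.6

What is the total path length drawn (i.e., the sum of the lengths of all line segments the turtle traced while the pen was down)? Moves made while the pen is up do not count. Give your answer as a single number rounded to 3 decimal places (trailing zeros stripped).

Answer: 94.7

Derivation:
Executing turtle program step by step:
Start: pos=(1,8), heading=135, pen down
BK 14.7: (1,8) -> (11.394,-2.394) [heading=135, draw]
RT 270: heading 135 -> 225
LT 180: heading 225 -> 45
FD 8.3: (11.394,-2.394) -> (17.263,3.475) [heading=45, draw]
FD 5.8: (17.263,3.475) -> (21.365,7.576) [heading=45, draw]
FD 10.9: (21.365,7.576) -> (29.072,15.283) [heading=45, draw]
BK 10.7: (29.072,15.283) -> (21.506,7.717) [heading=45, draw]
RT 90: heading 45 -> 315
FD 10.5: (21.506,7.717) -> (28.931,0.293) [heading=315, draw]
RT 90: heading 315 -> 225
FD 14.8: (28.931,0.293) -> (18.466,-10.173) [heading=225, draw]
FD 13.4: (18.466,-10.173) -> (8.99,-19.648) [heading=225, draw]
LT 270: heading 225 -> 135
FD 5.6: (8.99,-19.648) -> (5.031,-15.688) [heading=135, draw]
Final: pos=(5.031,-15.688), heading=135, 9 segment(s) drawn

Segment lengths:
  seg 1: (1,8) -> (11.394,-2.394), length = 14.7
  seg 2: (11.394,-2.394) -> (17.263,3.475), length = 8.3
  seg 3: (17.263,3.475) -> (21.365,7.576), length = 5.8
  seg 4: (21.365,7.576) -> (29.072,15.283), length = 10.9
  seg 5: (29.072,15.283) -> (21.506,7.717), length = 10.7
  seg 6: (21.506,7.717) -> (28.931,0.293), length = 10.5
  seg 7: (28.931,0.293) -> (18.466,-10.173), length = 14.8
  seg 8: (18.466,-10.173) -> (8.99,-19.648), length = 13.4
  seg 9: (8.99,-19.648) -> (5.031,-15.688), length = 5.6
Total = 94.7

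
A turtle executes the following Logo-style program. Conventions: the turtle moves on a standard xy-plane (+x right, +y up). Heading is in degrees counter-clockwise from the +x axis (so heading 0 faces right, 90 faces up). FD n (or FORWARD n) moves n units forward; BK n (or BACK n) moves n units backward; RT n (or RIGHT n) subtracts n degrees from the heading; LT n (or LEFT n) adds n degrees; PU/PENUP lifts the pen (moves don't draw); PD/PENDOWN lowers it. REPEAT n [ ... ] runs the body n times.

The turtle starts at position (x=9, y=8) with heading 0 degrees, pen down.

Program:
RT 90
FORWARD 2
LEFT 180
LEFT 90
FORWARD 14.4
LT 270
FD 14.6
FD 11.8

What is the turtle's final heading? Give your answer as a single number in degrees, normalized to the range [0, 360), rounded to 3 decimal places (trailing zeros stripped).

Answer: 90

Derivation:
Executing turtle program step by step:
Start: pos=(9,8), heading=0, pen down
RT 90: heading 0 -> 270
FD 2: (9,8) -> (9,6) [heading=270, draw]
LT 180: heading 270 -> 90
LT 90: heading 90 -> 180
FD 14.4: (9,6) -> (-5.4,6) [heading=180, draw]
LT 270: heading 180 -> 90
FD 14.6: (-5.4,6) -> (-5.4,20.6) [heading=90, draw]
FD 11.8: (-5.4,20.6) -> (-5.4,32.4) [heading=90, draw]
Final: pos=(-5.4,32.4), heading=90, 4 segment(s) drawn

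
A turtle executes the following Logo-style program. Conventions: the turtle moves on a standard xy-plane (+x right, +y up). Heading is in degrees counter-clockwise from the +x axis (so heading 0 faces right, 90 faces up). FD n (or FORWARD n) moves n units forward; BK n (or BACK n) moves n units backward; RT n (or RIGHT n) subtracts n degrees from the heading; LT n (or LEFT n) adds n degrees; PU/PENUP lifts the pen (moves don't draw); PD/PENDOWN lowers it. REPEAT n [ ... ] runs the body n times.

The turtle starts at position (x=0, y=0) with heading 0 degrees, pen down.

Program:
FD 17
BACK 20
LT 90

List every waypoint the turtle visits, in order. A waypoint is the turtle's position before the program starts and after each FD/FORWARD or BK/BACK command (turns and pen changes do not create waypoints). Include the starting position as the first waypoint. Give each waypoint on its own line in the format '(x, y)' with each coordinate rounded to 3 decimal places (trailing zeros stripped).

Answer: (0, 0)
(17, 0)
(-3, 0)

Derivation:
Executing turtle program step by step:
Start: pos=(0,0), heading=0, pen down
FD 17: (0,0) -> (17,0) [heading=0, draw]
BK 20: (17,0) -> (-3,0) [heading=0, draw]
LT 90: heading 0 -> 90
Final: pos=(-3,0), heading=90, 2 segment(s) drawn
Waypoints (3 total):
(0, 0)
(17, 0)
(-3, 0)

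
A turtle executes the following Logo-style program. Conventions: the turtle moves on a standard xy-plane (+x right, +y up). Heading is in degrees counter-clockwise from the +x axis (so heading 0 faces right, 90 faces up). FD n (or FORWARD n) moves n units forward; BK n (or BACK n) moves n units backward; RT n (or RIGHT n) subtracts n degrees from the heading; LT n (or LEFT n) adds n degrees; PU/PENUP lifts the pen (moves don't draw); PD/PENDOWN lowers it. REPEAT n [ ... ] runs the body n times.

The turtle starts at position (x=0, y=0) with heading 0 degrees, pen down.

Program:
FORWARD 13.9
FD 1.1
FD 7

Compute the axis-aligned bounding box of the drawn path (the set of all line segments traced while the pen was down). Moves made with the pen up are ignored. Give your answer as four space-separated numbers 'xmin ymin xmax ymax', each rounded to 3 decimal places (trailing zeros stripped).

Executing turtle program step by step:
Start: pos=(0,0), heading=0, pen down
FD 13.9: (0,0) -> (13.9,0) [heading=0, draw]
FD 1.1: (13.9,0) -> (15,0) [heading=0, draw]
FD 7: (15,0) -> (22,0) [heading=0, draw]
Final: pos=(22,0), heading=0, 3 segment(s) drawn

Segment endpoints: x in {0, 13.9, 15, 22}, y in {0}
xmin=0, ymin=0, xmax=22, ymax=0

Answer: 0 0 22 0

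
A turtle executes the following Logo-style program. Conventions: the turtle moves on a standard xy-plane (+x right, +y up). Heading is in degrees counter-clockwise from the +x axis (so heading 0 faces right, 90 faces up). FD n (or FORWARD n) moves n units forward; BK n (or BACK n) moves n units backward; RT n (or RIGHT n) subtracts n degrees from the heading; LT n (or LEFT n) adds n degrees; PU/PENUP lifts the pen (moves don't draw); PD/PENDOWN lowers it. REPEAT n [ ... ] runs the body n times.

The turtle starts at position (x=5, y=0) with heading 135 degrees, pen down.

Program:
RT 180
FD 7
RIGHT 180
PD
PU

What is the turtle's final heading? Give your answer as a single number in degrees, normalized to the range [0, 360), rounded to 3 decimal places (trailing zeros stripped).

Executing turtle program step by step:
Start: pos=(5,0), heading=135, pen down
RT 180: heading 135 -> 315
FD 7: (5,0) -> (9.95,-4.95) [heading=315, draw]
RT 180: heading 315 -> 135
PD: pen down
PU: pen up
Final: pos=(9.95,-4.95), heading=135, 1 segment(s) drawn

Answer: 135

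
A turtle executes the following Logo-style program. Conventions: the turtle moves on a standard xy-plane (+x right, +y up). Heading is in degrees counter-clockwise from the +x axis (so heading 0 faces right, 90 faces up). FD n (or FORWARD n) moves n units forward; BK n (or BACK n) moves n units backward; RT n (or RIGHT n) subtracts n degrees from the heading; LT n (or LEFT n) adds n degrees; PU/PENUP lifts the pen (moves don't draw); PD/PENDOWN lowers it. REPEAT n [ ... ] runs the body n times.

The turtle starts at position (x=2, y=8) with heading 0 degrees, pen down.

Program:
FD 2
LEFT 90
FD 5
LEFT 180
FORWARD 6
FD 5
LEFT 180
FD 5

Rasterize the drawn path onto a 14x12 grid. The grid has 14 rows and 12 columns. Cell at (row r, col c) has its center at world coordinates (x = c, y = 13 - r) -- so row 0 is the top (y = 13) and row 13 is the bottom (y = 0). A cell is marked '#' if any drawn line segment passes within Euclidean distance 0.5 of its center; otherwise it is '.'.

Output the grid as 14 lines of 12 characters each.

Segment 0: (2,8) -> (4,8)
Segment 1: (4,8) -> (4,13)
Segment 2: (4,13) -> (4,7)
Segment 3: (4,7) -> (4,2)
Segment 4: (4,2) -> (4,7)

Answer: ....#.......
....#.......
....#.......
....#.......
....#.......
..###.......
....#.......
....#.......
....#.......
....#.......
....#.......
....#.......
............
............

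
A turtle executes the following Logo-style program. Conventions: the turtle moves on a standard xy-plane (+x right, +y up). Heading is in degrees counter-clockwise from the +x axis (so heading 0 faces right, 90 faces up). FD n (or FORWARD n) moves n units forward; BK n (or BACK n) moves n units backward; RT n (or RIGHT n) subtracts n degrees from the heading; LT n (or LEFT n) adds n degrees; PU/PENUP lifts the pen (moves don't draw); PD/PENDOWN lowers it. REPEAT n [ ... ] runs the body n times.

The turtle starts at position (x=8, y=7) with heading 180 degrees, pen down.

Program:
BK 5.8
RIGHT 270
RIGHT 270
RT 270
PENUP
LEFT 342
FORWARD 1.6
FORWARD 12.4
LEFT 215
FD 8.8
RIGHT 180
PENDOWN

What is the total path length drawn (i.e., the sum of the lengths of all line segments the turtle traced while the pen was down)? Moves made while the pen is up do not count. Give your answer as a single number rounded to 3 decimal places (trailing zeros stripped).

Executing turtle program step by step:
Start: pos=(8,7), heading=180, pen down
BK 5.8: (8,7) -> (13.8,7) [heading=180, draw]
RT 270: heading 180 -> 270
RT 270: heading 270 -> 0
RT 270: heading 0 -> 90
PU: pen up
LT 342: heading 90 -> 72
FD 1.6: (13.8,7) -> (14.294,8.522) [heading=72, move]
FD 12.4: (14.294,8.522) -> (18.126,20.315) [heading=72, move]
LT 215: heading 72 -> 287
FD 8.8: (18.126,20.315) -> (20.699,11.899) [heading=287, move]
RT 180: heading 287 -> 107
PD: pen down
Final: pos=(20.699,11.899), heading=107, 1 segment(s) drawn

Segment lengths:
  seg 1: (8,7) -> (13.8,7), length = 5.8
Total = 5.8

Answer: 5.8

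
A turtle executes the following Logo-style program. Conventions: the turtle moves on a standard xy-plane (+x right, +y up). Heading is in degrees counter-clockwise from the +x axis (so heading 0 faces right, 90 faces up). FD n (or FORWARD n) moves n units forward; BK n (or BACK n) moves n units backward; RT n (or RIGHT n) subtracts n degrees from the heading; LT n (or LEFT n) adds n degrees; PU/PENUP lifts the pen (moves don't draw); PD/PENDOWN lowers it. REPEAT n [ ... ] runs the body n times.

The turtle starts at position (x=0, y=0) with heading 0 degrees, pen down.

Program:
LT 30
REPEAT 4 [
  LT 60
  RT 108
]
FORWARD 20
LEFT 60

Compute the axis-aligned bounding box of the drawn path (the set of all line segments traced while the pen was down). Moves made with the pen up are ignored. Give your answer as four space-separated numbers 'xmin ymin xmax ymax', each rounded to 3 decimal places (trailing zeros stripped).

Answer: -19.021 -6.18 0 0

Derivation:
Executing turtle program step by step:
Start: pos=(0,0), heading=0, pen down
LT 30: heading 0 -> 30
REPEAT 4 [
  -- iteration 1/4 --
  LT 60: heading 30 -> 90
  RT 108: heading 90 -> 342
  -- iteration 2/4 --
  LT 60: heading 342 -> 42
  RT 108: heading 42 -> 294
  -- iteration 3/4 --
  LT 60: heading 294 -> 354
  RT 108: heading 354 -> 246
  -- iteration 4/4 --
  LT 60: heading 246 -> 306
  RT 108: heading 306 -> 198
]
FD 20: (0,0) -> (-19.021,-6.18) [heading=198, draw]
LT 60: heading 198 -> 258
Final: pos=(-19.021,-6.18), heading=258, 1 segment(s) drawn

Segment endpoints: x in {-19.021, 0}, y in {-6.18, 0}
xmin=-19.021, ymin=-6.18, xmax=0, ymax=0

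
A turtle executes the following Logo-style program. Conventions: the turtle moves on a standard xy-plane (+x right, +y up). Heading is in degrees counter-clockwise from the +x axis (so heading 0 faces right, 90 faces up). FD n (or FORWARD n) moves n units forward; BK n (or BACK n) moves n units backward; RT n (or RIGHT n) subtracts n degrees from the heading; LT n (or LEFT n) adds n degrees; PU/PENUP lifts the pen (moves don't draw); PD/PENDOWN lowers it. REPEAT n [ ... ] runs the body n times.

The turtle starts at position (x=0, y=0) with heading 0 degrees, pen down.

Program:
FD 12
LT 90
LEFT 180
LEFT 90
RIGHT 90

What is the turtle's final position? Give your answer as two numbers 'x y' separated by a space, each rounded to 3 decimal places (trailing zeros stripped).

Executing turtle program step by step:
Start: pos=(0,0), heading=0, pen down
FD 12: (0,0) -> (12,0) [heading=0, draw]
LT 90: heading 0 -> 90
LT 180: heading 90 -> 270
LT 90: heading 270 -> 0
RT 90: heading 0 -> 270
Final: pos=(12,0), heading=270, 1 segment(s) drawn

Answer: 12 0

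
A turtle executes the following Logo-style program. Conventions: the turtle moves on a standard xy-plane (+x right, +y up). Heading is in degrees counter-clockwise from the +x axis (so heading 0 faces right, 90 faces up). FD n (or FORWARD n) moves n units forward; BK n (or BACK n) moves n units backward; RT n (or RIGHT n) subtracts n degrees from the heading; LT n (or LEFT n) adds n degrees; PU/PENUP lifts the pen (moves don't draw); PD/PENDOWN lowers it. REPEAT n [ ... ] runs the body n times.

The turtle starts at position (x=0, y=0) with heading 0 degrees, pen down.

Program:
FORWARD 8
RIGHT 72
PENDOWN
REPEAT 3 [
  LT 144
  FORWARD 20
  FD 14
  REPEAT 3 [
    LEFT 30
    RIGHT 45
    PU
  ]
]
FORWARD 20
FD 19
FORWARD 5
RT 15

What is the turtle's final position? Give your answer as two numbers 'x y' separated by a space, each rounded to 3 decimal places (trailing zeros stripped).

Answer: -46.188 -27.458

Derivation:
Executing turtle program step by step:
Start: pos=(0,0), heading=0, pen down
FD 8: (0,0) -> (8,0) [heading=0, draw]
RT 72: heading 0 -> 288
PD: pen down
REPEAT 3 [
  -- iteration 1/3 --
  LT 144: heading 288 -> 72
  FD 20: (8,0) -> (14.18,19.021) [heading=72, draw]
  FD 14: (14.18,19.021) -> (18.507,32.336) [heading=72, draw]
  REPEAT 3 [
    -- iteration 1/3 --
    LT 30: heading 72 -> 102
    RT 45: heading 102 -> 57
    PU: pen up
    -- iteration 2/3 --
    LT 30: heading 57 -> 87
    RT 45: heading 87 -> 42
    PU: pen up
    -- iteration 3/3 --
    LT 30: heading 42 -> 72
    RT 45: heading 72 -> 27
    PU: pen up
  ]
  -- iteration 2/3 --
  LT 144: heading 27 -> 171
  FD 20: (18.507,32.336) -> (-1.247,35.465) [heading=171, move]
  FD 14: (-1.247,35.465) -> (-15.075,37.655) [heading=171, move]
  REPEAT 3 [
    -- iteration 1/3 --
    LT 30: heading 171 -> 201
    RT 45: heading 201 -> 156
    PU: pen up
    -- iteration 2/3 --
    LT 30: heading 156 -> 186
    RT 45: heading 186 -> 141
    PU: pen up
    -- iteration 3/3 --
    LT 30: heading 141 -> 171
    RT 45: heading 171 -> 126
    PU: pen up
  ]
  -- iteration 3/3 --
  LT 144: heading 126 -> 270
  FD 20: (-15.075,37.655) -> (-15.075,17.655) [heading=270, move]
  FD 14: (-15.075,17.655) -> (-15.075,3.655) [heading=270, move]
  REPEAT 3 [
    -- iteration 1/3 --
    LT 30: heading 270 -> 300
    RT 45: heading 300 -> 255
    PU: pen up
    -- iteration 2/3 --
    LT 30: heading 255 -> 285
    RT 45: heading 285 -> 240
    PU: pen up
    -- iteration 3/3 --
    LT 30: heading 240 -> 270
    RT 45: heading 270 -> 225
    PU: pen up
  ]
]
FD 20: (-15.075,3.655) -> (-29.217,-10.487) [heading=225, move]
FD 19: (-29.217,-10.487) -> (-42.652,-23.922) [heading=225, move]
FD 5: (-42.652,-23.922) -> (-46.188,-27.458) [heading=225, move]
RT 15: heading 225 -> 210
Final: pos=(-46.188,-27.458), heading=210, 3 segment(s) drawn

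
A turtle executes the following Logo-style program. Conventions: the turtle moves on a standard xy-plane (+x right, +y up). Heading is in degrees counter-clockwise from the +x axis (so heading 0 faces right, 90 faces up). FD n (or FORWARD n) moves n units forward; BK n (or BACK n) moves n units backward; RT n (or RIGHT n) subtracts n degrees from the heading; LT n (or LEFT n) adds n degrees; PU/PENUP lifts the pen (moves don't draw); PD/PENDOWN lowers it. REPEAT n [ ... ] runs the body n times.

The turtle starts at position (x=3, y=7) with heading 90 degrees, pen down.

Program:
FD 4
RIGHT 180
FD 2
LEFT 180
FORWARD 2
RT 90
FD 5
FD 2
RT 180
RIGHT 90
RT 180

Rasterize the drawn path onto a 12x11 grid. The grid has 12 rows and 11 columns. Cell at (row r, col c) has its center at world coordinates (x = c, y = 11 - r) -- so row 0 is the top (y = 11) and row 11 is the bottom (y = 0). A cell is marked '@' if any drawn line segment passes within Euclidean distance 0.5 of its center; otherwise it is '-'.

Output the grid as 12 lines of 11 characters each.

Segment 0: (3,7) -> (3,11)
Segment 1: (3,11) -> (3,9)
Segment 2: (3,9) -> (3,11)
Segment 3: (3,11) -> (8,11)
Segment 4: (8,11) -> (10,11)

Answer: ---@@@@@@@@
---@-------
---@-------
---@-------
---@-------
-----------
-----------
-----------
-----------
-----------
-----------
-----------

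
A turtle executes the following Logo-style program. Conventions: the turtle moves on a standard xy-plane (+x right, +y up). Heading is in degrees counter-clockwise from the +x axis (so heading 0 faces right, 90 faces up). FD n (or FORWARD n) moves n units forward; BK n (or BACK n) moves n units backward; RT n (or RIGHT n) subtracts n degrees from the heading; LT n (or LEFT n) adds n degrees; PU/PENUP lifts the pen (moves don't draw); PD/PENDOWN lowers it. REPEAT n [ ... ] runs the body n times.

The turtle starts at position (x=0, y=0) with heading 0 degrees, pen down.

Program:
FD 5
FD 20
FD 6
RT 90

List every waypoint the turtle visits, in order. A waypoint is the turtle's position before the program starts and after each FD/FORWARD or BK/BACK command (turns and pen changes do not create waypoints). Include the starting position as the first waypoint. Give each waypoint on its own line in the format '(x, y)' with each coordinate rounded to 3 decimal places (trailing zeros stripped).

Executing turtle program step by step:
Start: pos=(0,0), heading=0, pen down
FD 5: (0,0) -> (5,0) [heading=0, draw]
FD 20: (5,0) -> (25,0) [heading=0, draw]
FD 6: (25,0) -> (31,0) [heading=0, draw]
RT 90: heading 0 -> 270
Final: pos=(31,0), heading=270, 3 segment(s) drawn
Waypoints (4 total):
(0, 0)
(5, 0)
(25, 0)
(31, 0)

Answer: (0, 0)
(5, 0)
(25, 0)
(31, 0)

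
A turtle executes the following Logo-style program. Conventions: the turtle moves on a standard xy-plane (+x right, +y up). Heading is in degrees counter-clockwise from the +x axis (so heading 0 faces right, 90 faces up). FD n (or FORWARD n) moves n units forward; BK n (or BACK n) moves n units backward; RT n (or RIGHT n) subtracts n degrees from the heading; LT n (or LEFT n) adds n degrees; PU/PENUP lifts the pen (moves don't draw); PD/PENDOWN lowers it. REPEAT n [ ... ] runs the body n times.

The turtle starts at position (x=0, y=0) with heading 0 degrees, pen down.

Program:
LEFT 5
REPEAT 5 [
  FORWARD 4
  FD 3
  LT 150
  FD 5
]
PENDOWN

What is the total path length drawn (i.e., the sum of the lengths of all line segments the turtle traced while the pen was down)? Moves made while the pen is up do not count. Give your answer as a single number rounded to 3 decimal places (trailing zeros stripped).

Executing turtle program step by step:
Start: pos=(0,0), heading=0, pen down
LT 5: heading 0 -> 5
REPEAT 5 [
  -- iteration 1/5 --
  FD 4: (0,0) -> (3.985,0.349) [heading=5, draw]
  FD 3: (3.985,0.349) -> (6.973,0.61) [heading=5, draw]
  LT 150: heading 5 -> 155
  FD 5: (6.973,0.61) -> (2.442,2.723) [heading=155, draw]
  -- iteration 2/5 --
  FD 4: (2.442,2.723) -> (-1.183,4.414) [heading=155, draw]
  FD 3: (-1.183,4.414) -> (-3.902,5.682) [heading=155, draw]
  LT 150: heading 155 -> 305
  FD 5: (-3.902,5.682) -> (-1.034,1.586) [heading=305, draw]
  -- iteration 3/5 --
  FD 4: (-1.034,1.586) -> (1.26,-1.691) [heading=305, draw]
  FD 3: (1.26,-1.691) -> (2.981,-4.148) [heading=305, draw]
  LT 150: heading 305 -> 95
  FD 5: (2.981,-4.148) -> (2.545,0.833) [heading=95, draw]
  -- iteration 4/5 --
  FD 4: (2.545,0.833) -> (2.196,4.817) [heading=95, draw]
  FD 3: (2.196,4.817) -> (1.935,7.806) [heading=95, draw]
  LT 150: heading 95 -> 245
  FD 5: (1.935,7.806) -> (-0.178,3.274) [heading=245, draw]
  -- iteration 5/5 --
  FD 4: (-0.178,3.274) -> (-1.869,-0.351) [heading=245, draw]
  FD 3: (-1.869,-0.351) -> (-3.137,-3.07) [heading=245, draw]
  LT 150: heading 245 -> 35
  FD 5: (-3.137,-3.07) -> (0.959,-0.202) [heading=35, draw]
]
PD: pen down
Final: pos=(0.959,-0.202), heading=35, 15 segment(s) drawn

Segment lengths:
  seg 1: (0,0) -> (3.985,0.349), length = 4
  seg 2: (3.985,0.349) -> (6.973,0.61), length = 3
  seg 3: (6.973,0.61) -> (2.442,2.723), length = 5
  seg 4: (2.442,2.723) -> (-1.183,4.414), length = 4
  seg 5: (-1.183,4.414) -> (-3.902,5.682), length = 3
  seg 6: (-3.902,5.682) -> (-1.034,1.586), length = 5
  seg 7: (-1.034,1.586) -> (1.26,-1.691), length = 4
  seg 8: (1.26,-1.691) -> (2.981,-4.148), length = 3
  seg 9: (2.981,-4.148) -> (2.545,0.833), length = 5
  seg 10: (2.545,0.833) -> (2.196,4.817), length = 4
  seg 11: (2.196,4.817) -> (1.935,7.806), length = 3
  seg 12: (1.935,7.806) -> (-0.178,3.274), length = 5
  seg 13: (-0.178,3.274) -> (-1.869,-0.351), length = 4
  seg 14: (-1.869,-0.351) -> (-3.137,-3.07), length = 3
  seg 15: (-3.137,-3.07) -> (0.959,-0.202), length = 5
Total = 60

Answer: 60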